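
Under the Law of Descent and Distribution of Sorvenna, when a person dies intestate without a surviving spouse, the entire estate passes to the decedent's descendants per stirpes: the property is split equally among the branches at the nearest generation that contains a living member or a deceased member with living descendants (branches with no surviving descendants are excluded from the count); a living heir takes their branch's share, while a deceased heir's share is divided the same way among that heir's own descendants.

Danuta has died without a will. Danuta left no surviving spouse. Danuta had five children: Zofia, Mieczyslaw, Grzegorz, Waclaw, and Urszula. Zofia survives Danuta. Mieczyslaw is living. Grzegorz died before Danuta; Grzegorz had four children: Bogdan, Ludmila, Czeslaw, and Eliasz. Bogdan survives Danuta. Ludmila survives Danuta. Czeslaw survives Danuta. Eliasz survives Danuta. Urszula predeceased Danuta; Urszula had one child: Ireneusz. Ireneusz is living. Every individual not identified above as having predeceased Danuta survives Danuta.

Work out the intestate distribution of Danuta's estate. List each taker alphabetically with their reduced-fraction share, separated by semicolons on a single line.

Bogdan 1/20; Czeslaw 1/20; Eliasz 1/20; Ireneusz 1/5; Ludmila 1/20; Mieczyslaw 1/5; Waclaw 1/5; Zofia 1/5

There is no surviving spouse, so the entire estate passes to Danuta's descendants per stirpes.
The estate is divided into 5 equal shares of 1/5 among Zofia, Mieczyslaw, Grzegorz, Waclaw, Urszula.
Zofia is living and takes 1/5.
Mieczyslaw is living and takes 1/5.
Grzegorz predeceased; the 1/5 allotted to Grzegorz's branch passes to Grzegorz's issue by representation.
The 1/5 is divided into 4 equal shares of 1/20 among Bogdan, Ludmila, Czeslaw, Eliasz.
Bogdan is living and takes 1/20.
Ludmila is living and takes 1/20.
Czeslaw is living and takes 1/20.
Eliasz is living and takes 1/20.
Waclaw is living and takes 1/5.
Urszula predeceased; the 1/5 allotted to Urszula's branch passes to Urszula's issue by representation.
Ireneusz is the sole taker at this level and receives the full 1/5.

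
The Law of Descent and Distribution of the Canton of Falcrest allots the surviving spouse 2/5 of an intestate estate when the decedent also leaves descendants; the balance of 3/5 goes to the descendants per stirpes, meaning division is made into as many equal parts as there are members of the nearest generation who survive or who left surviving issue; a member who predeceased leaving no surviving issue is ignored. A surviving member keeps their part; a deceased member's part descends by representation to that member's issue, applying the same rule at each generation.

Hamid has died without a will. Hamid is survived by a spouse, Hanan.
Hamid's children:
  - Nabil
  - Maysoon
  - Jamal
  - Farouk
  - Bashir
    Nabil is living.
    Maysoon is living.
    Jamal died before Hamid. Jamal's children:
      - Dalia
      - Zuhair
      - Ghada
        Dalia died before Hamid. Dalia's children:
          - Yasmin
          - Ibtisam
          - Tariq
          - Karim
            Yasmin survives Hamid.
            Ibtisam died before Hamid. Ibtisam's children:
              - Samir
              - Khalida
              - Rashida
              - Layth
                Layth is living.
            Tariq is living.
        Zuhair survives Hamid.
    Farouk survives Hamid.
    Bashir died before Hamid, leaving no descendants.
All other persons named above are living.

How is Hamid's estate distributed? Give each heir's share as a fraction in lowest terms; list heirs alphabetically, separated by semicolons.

Farouk 3/20; Ghada 1/20; Hanan 2/5; Karim 1/80; Khalida 1/320; Layth 1/320; Maysoon 3/20; Nabil 3/20; Rashida 1/320; Samir 1/320; Tariq 1/80; Yasmin 1/80; Zuhair 1/20

Hanan, as surviving spouse, takes 2/5.
The remaining 3/5 passes to Hamid's descendants per stirpes.
Bashir left no surviving issue, so that branch lapses and is disregarded.
The 3/5 is divided into 4 equal shares of 3/20 among Nabil, Maysoon, Jamal, Farouk.
Nabil is living and takes 3/20.
Maysoon is living and takes 3/20.
Jamal predeceased; the 3/20 allotted to Jamal's branch passes to Jamal's issue by representation.
The 3/20 is divided into 3 equal shares of 1/20 among Dalia, Zuhair, Ghada.
Dalia predeceased; the 1/20 allotted to Dalia's branch passes to Dalia's issue by representation.
The 1/20 is divided into 4 equal shares of 1/80 among Yasmin, Ibtisam, Tariq, Karim.
Yasmin is living and takes 1/80.
Ibtisam predeceased; the 1/80 allotted to Ibtisam's branch passes to Ibtisam's issue by representation.
The 1/80 is divided into 4 equal shares of 1/320 among Samir, Khalida, Rashida, Layth.
Samir is living and takes 1/320.
Khalida is living and takes 1/320.
Rashida is living and takes 1/320.
Layth is living and takes 1/320.
Tariq is living and takes 1/80.
Karim is living and takes 1/80.
Zuhair is living and takes 1/20.
Ghada is living and takes 1/20.
Farouk is living and takes 3/20.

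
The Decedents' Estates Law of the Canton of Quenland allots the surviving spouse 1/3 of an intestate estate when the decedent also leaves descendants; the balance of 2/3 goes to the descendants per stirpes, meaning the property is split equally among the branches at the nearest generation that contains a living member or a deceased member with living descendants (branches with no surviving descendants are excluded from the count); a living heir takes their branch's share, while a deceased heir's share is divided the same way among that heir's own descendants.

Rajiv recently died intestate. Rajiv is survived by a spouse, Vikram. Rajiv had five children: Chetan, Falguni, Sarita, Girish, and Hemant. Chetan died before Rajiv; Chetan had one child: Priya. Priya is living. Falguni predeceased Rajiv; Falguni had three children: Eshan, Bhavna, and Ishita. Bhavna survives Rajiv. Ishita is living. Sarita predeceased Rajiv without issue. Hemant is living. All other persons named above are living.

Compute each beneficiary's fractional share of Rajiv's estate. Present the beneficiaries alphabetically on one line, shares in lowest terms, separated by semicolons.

Bhavna 1/18; Eshan 1/18; Girish 1/6; Hemant 1/6; Ishita 1/18; Priya 1/6; Vikram 1/3

Vikram, as surviving spouse, takes 1/3.
The remaining 2/3 passes to Rajiv's descendants per stirpes.
Sarita left no surviving issue, so that branch lapses and is disregarded.
The 2/3 is divided into 4 equal shares of 1/6 among Chetan, Falguni, Girish, Hemant.
Chetan predeceased; the 1/6 allotted to Chetan's branch passes to Chetan's issue by representation.
Priya is the sole taker at this level and receives the full 1/6.
Falguni predeceased; the 1/6 allotted to Falguni's branch passes to Falguni's issue by representation.
The 1/6 is divided into 3 equal shares of 1/18 among Eshan, Bhavna, Ishita.
Eshan is living and takes 1/18.
Bhavna is living and takes 1/18.
Ishita is living and takes 1/18.
Girish is living and takes 1/6.
Hemant is living and takes 1/6.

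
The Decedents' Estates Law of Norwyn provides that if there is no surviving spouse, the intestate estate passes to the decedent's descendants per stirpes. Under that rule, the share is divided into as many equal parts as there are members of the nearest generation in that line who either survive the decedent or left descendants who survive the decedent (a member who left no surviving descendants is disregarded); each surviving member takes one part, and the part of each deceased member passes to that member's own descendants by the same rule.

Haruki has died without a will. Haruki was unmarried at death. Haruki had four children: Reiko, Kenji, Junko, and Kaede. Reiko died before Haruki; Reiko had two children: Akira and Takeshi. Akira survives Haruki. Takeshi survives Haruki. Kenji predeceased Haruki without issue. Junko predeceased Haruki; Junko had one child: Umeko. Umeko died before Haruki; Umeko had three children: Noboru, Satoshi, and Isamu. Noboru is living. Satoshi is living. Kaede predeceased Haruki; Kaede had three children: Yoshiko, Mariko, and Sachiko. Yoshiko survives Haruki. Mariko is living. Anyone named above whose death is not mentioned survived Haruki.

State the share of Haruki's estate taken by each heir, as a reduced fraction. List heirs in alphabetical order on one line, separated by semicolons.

There is no surviving spouse, so the entire estate passes to Haruki's descendants per stirpes.
Kenji left no surviving issue, so that branch lapses and is disregarded.
The estate is divided into 3 equal shares of 1/3 among Reiko, Junko, Kaede.
Reiko predeceased; the 1/3 allotted to Reiko's branch passes to Reiko's issue by representation.
The 1/3 is divided into 2 equal shares of 1/6 among Akira, Takeshi.
Akira is living and takes 1/6.
Takeshi is living and takes 1/6.
Junko predeceased; the 1/3 allotted to Junko's branch passes to Junko's issue by representation.
Umeko's line is the sole branch at this level, so the full 1/3 passes to Umeko's issue by representation.
The 1/3 is divided into 3 equal shares of 1/9 among Noboru, Satoshi, Isamu.
Noboru is living and takes 1/9.
Satoshi is living and takes 1/9.
Isamu is living and takes 1/9.
Kaede predeceased; the 1/3 allotted to Kaede's branch passes to Kaede's issue by representation.
The 1/3 is divided into 3 equal shares of 1/9 among Yoshiko, Mariko, Sachiko.
Yoshiko is living and takes 1/9.
Mariko is living and takes 1/9.
Sachiko is living and takes 1/9.

Akira 1/6; Isamu 1/9; Mariko 1/9; Noboru 1/9; Sachiko 1/9; Satoshi 1/9; Takeshi 1/6; Yoshiko 1/9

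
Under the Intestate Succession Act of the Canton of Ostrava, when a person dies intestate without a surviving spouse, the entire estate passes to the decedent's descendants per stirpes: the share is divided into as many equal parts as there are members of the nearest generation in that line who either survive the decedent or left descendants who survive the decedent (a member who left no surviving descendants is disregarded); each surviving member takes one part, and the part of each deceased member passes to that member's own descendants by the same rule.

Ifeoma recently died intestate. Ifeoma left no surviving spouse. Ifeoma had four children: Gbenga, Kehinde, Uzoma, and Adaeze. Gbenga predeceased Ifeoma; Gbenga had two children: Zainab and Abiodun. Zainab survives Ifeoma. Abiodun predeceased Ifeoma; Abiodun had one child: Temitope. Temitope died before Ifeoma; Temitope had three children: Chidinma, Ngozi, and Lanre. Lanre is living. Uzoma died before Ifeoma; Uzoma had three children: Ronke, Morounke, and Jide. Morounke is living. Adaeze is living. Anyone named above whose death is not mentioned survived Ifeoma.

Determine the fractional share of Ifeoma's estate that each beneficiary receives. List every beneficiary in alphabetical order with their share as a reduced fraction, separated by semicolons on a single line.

Adaeze 1/4; Chidinma 1/24; Jide 1/12; Kehinde 1/4; Lanre 1/24; Morounke 1/12; Ngozi 1/24; Ronke 1/12; Zainab 1/8

There is no surviving spouse, so the entire estate passes to Ifeoma's descendants per stirpes.
The estate is divided into 4 equal shares of 1/4 among Gbenga, Kehinde, Uzoma, Adaeze.
Gbenga predeceased; the 1/4 allotted to Gbenga's branch passes to Gbenga's issue by representation.
The 1/4 is divided into 2 equal shares of 1/8 among Zainab, Abiodun.
Zainab is living and takes 1/8.
Abiodun predeceased; the 1/8 allotted to Abiodun's branch passes to Abiodun's issue by representation.
Temitope's line is the sole branch at this level, so the full 1/8 passes to Temitope's issue by representation.
The 1/8 is divided into 3 equal shares of 1/24 among Chidinma, Ngozi, Lanre.
Chidinma is living and takes 1/24.
Ngozi is living and takes 1/24.
Lanre is living and takes 1/24.
Kehinde is living and takes 1/4.
Uzoma predeceased; the 1/4 allotted to Uzoma's branch passes to Uzoma's issue by representation.
The 1/4 is divided into 3 equal shares of 1/12 among Ronke, Morounke, Jide.
Ronke is living and takes 1/12.
Morounke is living and takes 1/12.
Jide is living and takes 1/12.
Adaeze is living and takes 1/4.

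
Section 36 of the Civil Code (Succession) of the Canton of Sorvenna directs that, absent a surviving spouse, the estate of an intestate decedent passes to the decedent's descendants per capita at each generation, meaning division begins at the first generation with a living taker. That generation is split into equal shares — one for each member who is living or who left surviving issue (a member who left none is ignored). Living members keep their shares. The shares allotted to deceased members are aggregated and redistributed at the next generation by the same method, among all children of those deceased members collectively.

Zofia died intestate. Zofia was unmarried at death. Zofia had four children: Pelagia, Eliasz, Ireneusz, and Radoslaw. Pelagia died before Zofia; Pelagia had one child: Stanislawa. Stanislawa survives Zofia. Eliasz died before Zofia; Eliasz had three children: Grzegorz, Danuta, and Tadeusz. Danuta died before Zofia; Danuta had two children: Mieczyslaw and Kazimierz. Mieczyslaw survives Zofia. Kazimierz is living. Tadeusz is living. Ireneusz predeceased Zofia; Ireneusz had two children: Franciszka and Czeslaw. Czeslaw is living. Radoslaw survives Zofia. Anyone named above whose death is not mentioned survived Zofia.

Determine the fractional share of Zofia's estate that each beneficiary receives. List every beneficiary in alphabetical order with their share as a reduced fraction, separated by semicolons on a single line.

Czeslaw 1/8; Franciszka 1/8; Grzegorz 1/8; Kazimierz 1/16; Mieczyslaw 1/16; Radoslaw 1/4; Stanislawa 1/8; Tadeusz 1/8

There is no surviving spouse, so the entire estate passes to Zofia's descendants per capita at each generation.
At generation 1 (Pelagia, Eliasz, Ireneusz, Radoslaw) there are 4 shares of (1)/4 = 1/4 each.
Living: Radoslaw — each takes 1/4.
Deceased: Pelagia, Eliasz, and Ireneusz. Their combined 3/4 is pooled and carried to generation 2.
At generation 2 (Stanislawa, Grzegorz, Danuta, Tadeusz, Franciszka, Czeslaw) there are 6 shares of (3/4)/6 = 1/8 each.
Living: Stanislawa, Grzegorz, Tadeusz, Franciszka, and Czeslaw — each takes 1/8.
Deceased: Danuta. That 1/8 share is carried to generation 3.
At generation 3 (Mieczyslaw, Kazimierz) there are 2 shares of (1/8)/2 = 1/16 each.
Living: Mieczyslaw and Kazimierz — each takes 1/16.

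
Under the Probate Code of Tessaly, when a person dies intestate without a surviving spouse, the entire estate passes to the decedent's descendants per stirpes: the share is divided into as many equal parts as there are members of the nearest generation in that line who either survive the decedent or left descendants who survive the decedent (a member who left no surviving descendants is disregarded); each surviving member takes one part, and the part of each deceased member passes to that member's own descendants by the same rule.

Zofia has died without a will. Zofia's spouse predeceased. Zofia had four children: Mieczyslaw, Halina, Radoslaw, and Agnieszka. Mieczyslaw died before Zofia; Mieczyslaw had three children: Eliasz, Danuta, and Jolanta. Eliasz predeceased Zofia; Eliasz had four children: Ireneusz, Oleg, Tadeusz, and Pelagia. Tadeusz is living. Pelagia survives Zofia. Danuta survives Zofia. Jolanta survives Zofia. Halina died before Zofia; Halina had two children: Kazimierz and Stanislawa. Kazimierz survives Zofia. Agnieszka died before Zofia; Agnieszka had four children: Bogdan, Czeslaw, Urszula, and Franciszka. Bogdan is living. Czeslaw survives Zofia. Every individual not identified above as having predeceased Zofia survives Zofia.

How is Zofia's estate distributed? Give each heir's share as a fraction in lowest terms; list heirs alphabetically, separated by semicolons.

There is no surviving spouse, so the entire estate passes to Zofia's descendants per stirpes.
The estate is divided into 4 equal shares of 1/4 among Mieczyslaw, Halina, Radoslaw, Agnieszka.
Mieczyslaw predeceased; the 1/4 allotted to Mieczyslaw's branch passes to Mieczyslaw's issue by representation.
The 1/4 is divided into 3 equal shares of 1/12 among Eliasz, Danuta, Jolanta.
Eliasz predeceased; the 1/12 allotted to Eliasz's branch passes to Eliasz's issue by representation.
The 1/12 is divided into 4 equal shares of 1/48 among Ireneusz, Oleg, Tadeusz, Pelagia.
Ireneusz is living and takes 1/48.
Oleg is living and takes 1/48.
Tadeusz is living and takes 1/48.
Pelagia is living and takes 1/48.
Danuta is living and takes 1/12.
Jolanta is living and takes 1/12.
Halina predeceased; the 1/4 allotted to Halina's branch passes to Halina's issue by representation.
The 1/4 is divided into 2 equal shares of 1/8 among Kazimierz, Stanislawa.
Kazimierz is living and takes 1/8.
Stanislawa is living and takes 1/8.
Radoslaw is living and takes 1/4.
Agnieszka predeceased; the 1/4 allotted to Agnieszka's branch passes to Agnieszka's issue by representation.
The 1/4 is divided into 4 equal shares of 1/16 among Bogdan, Czeslaw, Urszula, Franciszka.
Bogdan is living and takes 1/16.
Czeslaw is living and takes 1/16.
Urszula is living and takes 1/16.
Franciszka is living and takes 1/16.

Bogdan 1/16; Czeslaw 1/16; Danuta 1/12; Franciszka 1/16; Ireneusz 1/48; Jolanta 1/12; Kazimierz 1/8; Oleg 1/48; Pelagia 1/48; Radoslaw 1/4; Stanislawa 1/8; Tadeusz 1/48; Urszula 1/16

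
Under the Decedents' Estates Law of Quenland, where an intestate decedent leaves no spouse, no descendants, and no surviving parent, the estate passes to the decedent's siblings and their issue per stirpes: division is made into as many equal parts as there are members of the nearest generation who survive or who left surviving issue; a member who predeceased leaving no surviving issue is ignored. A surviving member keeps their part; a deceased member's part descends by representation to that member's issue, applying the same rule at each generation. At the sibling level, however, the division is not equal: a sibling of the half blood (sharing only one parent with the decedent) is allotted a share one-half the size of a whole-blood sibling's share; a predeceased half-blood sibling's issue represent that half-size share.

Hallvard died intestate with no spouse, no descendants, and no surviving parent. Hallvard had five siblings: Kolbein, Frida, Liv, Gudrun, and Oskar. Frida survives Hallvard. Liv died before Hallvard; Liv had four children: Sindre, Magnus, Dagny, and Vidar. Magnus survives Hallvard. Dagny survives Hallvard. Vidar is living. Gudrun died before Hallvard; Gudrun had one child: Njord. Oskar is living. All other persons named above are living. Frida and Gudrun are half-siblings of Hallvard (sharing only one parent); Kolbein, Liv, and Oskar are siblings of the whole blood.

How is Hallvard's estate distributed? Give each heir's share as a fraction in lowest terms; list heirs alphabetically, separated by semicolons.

Dagny 1/16; Frida 1/8; Kolbein 1/4; Magnus 1/16; Njord 1/8; Oskar 1/4; Sindre 1/16; Vidar 1/16

No spouse, descendants, or parent survives, so the estate passes to Hallvard's siblings per stirpes.
Half-blood siblings count for one-half the weight of whole-blood siblings at the initial division.
Dividing 1 in proportion to weights (total weight 4): Kolbein (weight 1) → 1/4; Frida (weight 1/2) → 1/8; Liv (weight 1) → 1/4; Gudrun (weight 1/2) → 1/8; Oskar (weight 1) → 1/4.
Kolbein is living and takes 1/4.
Frida is living and takes 1/8.
Liv predeceased; the 1/4 allotted to Liv's branch passes to Liv's issue by representation.
The 1/4 is divided into 4 equal shares of 1/16 among Sindre, Magnus, Dagny, Vidar.
Sindre is living and takes 1/16.
Magnus is living and takes 1/16.
Dagny is living and takes 1/16.
Vidar is living and takes 1/16.
Gudrun predeceased; the 1/8 allotted to Gudrun's branch passes to Gudrun's issue by representation.
Njord is the sole taker at this level and receives the full 1/8.
Oskar is living and takes 1/4.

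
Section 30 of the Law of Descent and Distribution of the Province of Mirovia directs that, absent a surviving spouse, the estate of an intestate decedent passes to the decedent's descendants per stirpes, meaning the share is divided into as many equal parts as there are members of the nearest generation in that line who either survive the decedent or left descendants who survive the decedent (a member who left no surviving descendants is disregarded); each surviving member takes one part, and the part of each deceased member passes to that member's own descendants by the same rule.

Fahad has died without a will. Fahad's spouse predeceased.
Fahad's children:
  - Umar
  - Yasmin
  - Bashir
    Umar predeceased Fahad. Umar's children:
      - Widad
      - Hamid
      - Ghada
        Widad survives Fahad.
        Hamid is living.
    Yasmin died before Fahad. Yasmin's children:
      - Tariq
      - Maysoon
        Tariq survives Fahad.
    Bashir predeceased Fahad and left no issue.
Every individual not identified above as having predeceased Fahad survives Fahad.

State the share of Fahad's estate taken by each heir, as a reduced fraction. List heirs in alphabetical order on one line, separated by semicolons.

Ghada 1/6; Hamid 1/6; Maysoon 1/4; Tariq 1/4; Widad 1/6

There is no surviving spouse, so the entire estate passes to Fahad's descendants per stirpes.
Bashir left no surviving issue, so that branch lapses and is disregarded.
The estate is divided into 2 equal shares of 1/2 among Umar, Yasmin.
Umar predeceased; the 1/2 allotted to Umar's branch passes to Umar's issue by representation.
The 1/2 is divided into 3 equal shares of 1/6 among Widad, Hamid, Ghada.
Widad is living and takes 1/6.
Hamid is living and takes 1/6.
Ghada is living and takes 1/6.
Yasmin predeceased; the 1/2 allotted to Yasmin's branch passes to Yasmin's issue by representation.
The 1/2 is divided into 2 equal shares of 1/4 among Tariq, Maysoon.
Tariq is living and takes 1/4.
Maysoon is living and takes 1/4.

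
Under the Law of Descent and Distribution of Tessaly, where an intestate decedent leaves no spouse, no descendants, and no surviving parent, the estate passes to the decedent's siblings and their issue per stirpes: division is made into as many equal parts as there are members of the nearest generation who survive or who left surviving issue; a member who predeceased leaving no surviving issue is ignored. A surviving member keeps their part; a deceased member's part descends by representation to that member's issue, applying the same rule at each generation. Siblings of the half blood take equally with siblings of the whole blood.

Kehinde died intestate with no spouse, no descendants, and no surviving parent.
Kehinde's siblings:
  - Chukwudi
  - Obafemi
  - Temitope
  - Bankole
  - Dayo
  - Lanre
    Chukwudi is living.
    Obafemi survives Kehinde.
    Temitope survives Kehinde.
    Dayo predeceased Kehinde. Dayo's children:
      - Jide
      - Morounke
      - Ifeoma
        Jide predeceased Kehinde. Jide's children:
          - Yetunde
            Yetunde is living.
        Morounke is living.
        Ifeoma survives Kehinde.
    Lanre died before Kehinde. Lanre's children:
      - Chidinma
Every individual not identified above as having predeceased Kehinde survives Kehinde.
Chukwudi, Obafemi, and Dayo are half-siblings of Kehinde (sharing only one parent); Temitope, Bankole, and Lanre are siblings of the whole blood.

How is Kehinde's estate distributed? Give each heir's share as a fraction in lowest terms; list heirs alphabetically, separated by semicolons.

No spouse, descendants, or parent survives, so the estate passes to Kehinde's siblings per stirpes.
Half-blood and whole-blood siblings take equally under the stated rule.
The estate is divided into 6 equal shares of 1/6 among Chukwudi, Obafemi, Temitope, Bankole, Dayo, Lanre.
Chukwudi is living and takes 1/6.
Obafemi is living and takes 1/6.
Temitope is living and takes 1/6.
Bankole is living and takes 1/6.
Dayo predeceased; the 1/6 allotted to Dayo's branch passes to Dayo's issue by representation.
The 1/6 is divided into 3 equal shares of 1/18 among Jide, Morounke, Ifeoma.
Jide predeceased; the 1/18 allotted to Jide's branch passes to Jide's issue by representation.
Yetunde is the sole taker at this level and receives the full 1/18.
Morounke is living and takes 1/18.
Ifeoma is living and takes 1/18.
Lanre predeceased; the 1/6 allotted to Lanre's branch passes to Lanre's issue by representation.
Chidinma is the sole taker at this level and receives the full 1/6.

Bankole 1/6; Chidinma 1/6; Chukwudi 1/6; Ifeoma 1/18; Morounke 1/18; Obafemi 1/6; Temitope 1/6; Yetunde 1/18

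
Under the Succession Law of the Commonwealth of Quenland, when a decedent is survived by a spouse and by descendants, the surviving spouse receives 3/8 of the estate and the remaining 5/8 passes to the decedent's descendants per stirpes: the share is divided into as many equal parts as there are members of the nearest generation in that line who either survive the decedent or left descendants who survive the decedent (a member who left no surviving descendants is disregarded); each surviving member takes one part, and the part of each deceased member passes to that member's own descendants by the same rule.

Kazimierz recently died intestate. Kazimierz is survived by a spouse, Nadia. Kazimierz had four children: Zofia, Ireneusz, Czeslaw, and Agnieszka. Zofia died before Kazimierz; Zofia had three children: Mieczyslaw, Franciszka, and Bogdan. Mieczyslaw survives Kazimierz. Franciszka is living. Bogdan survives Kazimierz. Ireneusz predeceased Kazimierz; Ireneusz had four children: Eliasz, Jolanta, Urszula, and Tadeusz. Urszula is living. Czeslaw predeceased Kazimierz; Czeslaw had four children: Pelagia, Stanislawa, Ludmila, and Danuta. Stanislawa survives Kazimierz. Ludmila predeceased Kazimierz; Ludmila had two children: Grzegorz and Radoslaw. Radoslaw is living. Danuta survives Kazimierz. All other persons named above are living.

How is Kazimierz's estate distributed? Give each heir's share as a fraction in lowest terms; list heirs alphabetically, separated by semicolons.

Nadia, as surviving spouse, takes 3/8.
The remaining 5/8 passes to Kazimierz's descendants per stirpes.
The 5/8 is divided into 4 equal shares of 5/32 among Zofia, Ireneusz, Czeslaw, Agnieszka.
Zofia predeceased; the 5/32 allotted to Zofia's branch passes to Zofia's issue by representation.
The 5/32 is divided into 3 equal shares of 5/96 among Mieczyslaw, Franciszka, Bogdan.
Mieczyslaw is living and takes 5/96.
Franciszka is living and takes 5/96.
Bogdan is living and takes 5/96.
Ireneusz predeceased; the 5/32 allotted to Ireneusz's branch passes to Ireneusz's issue by representation.
The 5/32 is divided into 4 equal shares of 5/128 among Eliasz, Jolanta, Urszula, Tadeusz.
Eliasz is living and takes 5/128.
Jolanta is living and takes 5/128.
Urszula is living and takes 5/128.
Tadeusz is living and takes 5/128.
Czeslaw predeceased; the 5/32 allotted to Czeslaw's branch passes to Czeslaw's issue by representation.
The 5/32 is divided into 4 equal shares of 5/128 among Pelagia, Stanislawa, Ludmila, Danuta.
Pelagia is living and takes 5/128.
Stanislawa is living and takes 5/128.
Ludmila predeceased; the 5/128 allotted to Ludmila's branch passes to Ludmila's issue by representation.
The 5/128 is divided into 2 equal shares of 5/256 among Grzegorz, Radoslaw.
Grzegorz is living and takes 5/256.
Radoslaw is living and takes 5/256.
Danuta is living and takes 5/128.
Agnieszka is living and takes 5/32.

Agnieszka 5/32; Bogdan 5/96; Danuta 5/128; Eliasz 5/128; Franciszka 5/96; Grzegorz 5/256; Jolanta 5/128; Mieczyslaw 5/96; Nadia 3/8; Pelagia 5/128; Radoslaw 5/256; Stanislawa 5/128; Tadeusz 5/128; Urszula 5/128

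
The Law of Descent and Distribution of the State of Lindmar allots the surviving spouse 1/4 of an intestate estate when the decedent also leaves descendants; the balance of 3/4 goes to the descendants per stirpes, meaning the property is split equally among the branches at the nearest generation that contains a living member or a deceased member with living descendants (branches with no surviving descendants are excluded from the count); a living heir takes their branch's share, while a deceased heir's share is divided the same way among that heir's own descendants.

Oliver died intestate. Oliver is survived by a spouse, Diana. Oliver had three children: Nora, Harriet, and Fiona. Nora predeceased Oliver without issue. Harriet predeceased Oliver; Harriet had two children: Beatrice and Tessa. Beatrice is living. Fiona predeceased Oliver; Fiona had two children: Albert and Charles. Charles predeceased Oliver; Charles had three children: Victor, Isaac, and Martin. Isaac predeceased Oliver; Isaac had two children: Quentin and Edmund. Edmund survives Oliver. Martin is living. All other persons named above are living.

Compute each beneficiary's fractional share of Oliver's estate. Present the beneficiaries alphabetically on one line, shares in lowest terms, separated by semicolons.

Albert 3/16; Beatrice 3/16; Diana 1/4; Edmund 1/32; Martin 1/16; Quentin 1/32; Tessa 3/16; Victor 1/16

Diana, as surviving spouse, takes 1/4.
The remaining 3/4 passes to Oliver's descendants per stirpes.
Nora left no surviving issue, so that branch lapses and is disregarded.
The 3/4 is divided into 2 equal shares of 3/8 among Harriet, Fiona.
Harriet predeceased; the 3/8 allotted to Harriet's branch passes to Harriet's issue by representation.
The 3/8 is divided into 2 equal shares of 3/16 among Beatrice, Tessa.
Beatrice is living and takes 3/16.
Tessa is living and takes 3/16.
Fiona predeceased; the 3/8 allotted to Fiona's branch passes to Fiona's issue by representation.
The 3/8 is divided into 2 equal shares of 3/16 among Albert, Charles.
Albert is living and takes 3/16.
Charles predeceased; the 3/16 allotted to Charles's branch passes to Charles's issue by representation.
The 3/16 is divided into 3 equal shares of 1/16 among Victor, Isaac, Martin.
Victor is living and takes 1/16.
Isaac predeceased; the 1/16 allotted to Isaac's branch passes to Isaac's issue by representation.
The 1/16 is divided into 2 equal shares of 1/32 among Quentin, Edmund.
Quentin is living and takes 1/32.
Edmund is living and takes 1/32.
Martin is living and takes 1/16.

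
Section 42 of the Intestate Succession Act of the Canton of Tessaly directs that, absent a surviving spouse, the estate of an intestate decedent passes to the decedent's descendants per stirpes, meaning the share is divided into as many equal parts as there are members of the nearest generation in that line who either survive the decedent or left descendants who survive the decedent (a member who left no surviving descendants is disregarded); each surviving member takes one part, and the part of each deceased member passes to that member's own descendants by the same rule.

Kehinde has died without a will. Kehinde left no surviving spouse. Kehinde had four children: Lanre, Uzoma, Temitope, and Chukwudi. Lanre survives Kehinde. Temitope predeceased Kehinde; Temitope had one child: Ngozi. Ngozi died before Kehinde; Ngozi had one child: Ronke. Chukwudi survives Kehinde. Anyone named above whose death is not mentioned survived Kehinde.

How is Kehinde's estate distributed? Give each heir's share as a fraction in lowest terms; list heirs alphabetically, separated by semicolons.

There is no surviving spouse, so the entire estate passes to Kehinde's descendants per stirpes.
The estate is divided into 4 equal shares of 1/4 among Lanre, Uzoma, Temitope, Chukwudi.
Lanre is living and takes 1/4.
Uzoma is living and takes 1/4.
Temitope predeceased; the 1/4 allotted to Temitope's branch passes to Temitope's issue by representation.
Ngozi's line is the sole branch at this level, so the full 1/4 passes to Ngozi's issue by representation.
Ronke is the sole taker at this level and receives the full 1/4.
Chukwudi is living and takes 1/4.

Chukwudi 1/4; Lanre 1/4; Ronke 1/4; Uzoma 1/4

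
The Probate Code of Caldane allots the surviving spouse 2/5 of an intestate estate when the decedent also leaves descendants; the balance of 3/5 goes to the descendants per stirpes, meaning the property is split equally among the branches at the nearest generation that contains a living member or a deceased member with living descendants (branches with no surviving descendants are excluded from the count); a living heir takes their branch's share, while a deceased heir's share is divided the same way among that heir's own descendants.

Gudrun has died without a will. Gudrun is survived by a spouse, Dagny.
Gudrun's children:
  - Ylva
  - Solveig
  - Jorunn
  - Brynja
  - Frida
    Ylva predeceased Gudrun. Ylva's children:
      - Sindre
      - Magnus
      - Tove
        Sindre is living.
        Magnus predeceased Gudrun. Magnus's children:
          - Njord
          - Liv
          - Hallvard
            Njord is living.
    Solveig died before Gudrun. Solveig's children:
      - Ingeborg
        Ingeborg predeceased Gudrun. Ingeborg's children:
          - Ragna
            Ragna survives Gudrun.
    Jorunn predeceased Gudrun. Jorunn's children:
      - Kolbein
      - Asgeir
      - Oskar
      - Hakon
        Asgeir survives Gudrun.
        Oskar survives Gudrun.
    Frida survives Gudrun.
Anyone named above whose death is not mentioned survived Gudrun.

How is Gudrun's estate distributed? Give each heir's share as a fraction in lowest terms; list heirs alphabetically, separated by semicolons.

Asgeir 3/100; Brynja 3/25; Dagny 2/5; Frida 3/25; Hakon 3/100; Hallvard 1/75; Kolbein 3/100; Liv 1/75; Njord 1/75; Oskar 3/100; Ragna 3/25; Sindre 1/25; Tove 1/25

Dagny, as surviving spouse, takes 2/5.
The remaining 3/5 passes to Gudrun's descendants per stirpes.
The 3/5 is divided into 5 equal shares of 3/25 among Ylva, Solveig, Jorunn, Brynja, Frida.
Ylva predeceased; the 3/25 allotted to Ylva's branch passes to Ylva's issue by representation.
The 3/25 is divided into 3 equal shares of 1/25 among Sindre, Magnus, Tove.
Sindre is living and takes 1/25.
Magnus predeceased; the 1/25 allotted to Magnus's branch passes to Magnus's issue by representation.
The 1/25 is divided into 3 equal shares of 1/75 among Njord, Liv, Hallvard.
Njord is living and takes 1/75.
Liv is living and takes 1/75.
Hallvard is living and takes 1/75.
Tove is living and takes 1/25.
Solveig predeceased; the 3/25 allotted to Solveig's branch passes to Solveig's issue by representation.
Ingeborg's line is the sole branch at this level, so the full 3/25 passes to Ingeborg's issue by representation.
Ragna is the sole taker at this level and receives the full 3/25.
Jorunn predeceased; the 3/25 allotted to Jorunn's branch passes to Jorunn's issue by representation.
The 3/25 is divided into 4 equal shares of 3/100 among Kolbein, Asgeir, Oskar, Hakon.
Kolbein is living and takes 3/100.
Asgeir is living and takes 3/100.
Oskar is living and takes 3/100.
Hakon is living and takes 3/100.
Brynja is living and takes 3/25.
Frida is living and takes 3/25.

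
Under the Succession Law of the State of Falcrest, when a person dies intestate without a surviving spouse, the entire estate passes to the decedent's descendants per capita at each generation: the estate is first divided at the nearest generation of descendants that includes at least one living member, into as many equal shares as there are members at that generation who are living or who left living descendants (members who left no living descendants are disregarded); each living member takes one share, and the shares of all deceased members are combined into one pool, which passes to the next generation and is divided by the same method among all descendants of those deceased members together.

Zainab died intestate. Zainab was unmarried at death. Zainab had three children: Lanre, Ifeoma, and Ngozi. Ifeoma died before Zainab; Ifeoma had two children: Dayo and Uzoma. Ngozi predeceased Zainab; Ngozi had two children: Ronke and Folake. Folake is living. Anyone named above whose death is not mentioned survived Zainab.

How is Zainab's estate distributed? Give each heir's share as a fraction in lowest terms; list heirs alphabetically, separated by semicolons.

Dayo 1/6; Folake 1/6; Lanre 1/3; Ronke 1/6; Uzoma 1/6

There is no surviving spouse, so the entire estate passes to Zainab's descendants per capita at each generation.
At generation 1 (Lanre, Ifeoma, Ngozi) there are 3 shares of (1)/3 = 1/3 each.
Living: Lanre — each takes 1/3.
Deceased: Ifeoma and Ngozi. Their combined 2/3 is pooled and carried to generation 2.
At generation 2 (Dayo, Uzoma, Ronke, Folake) there are 4 shares of (2/3)/4 = 1/6 each.
Living: Dayo, Uzoma, Ronke, and Folake — each takes 1/6.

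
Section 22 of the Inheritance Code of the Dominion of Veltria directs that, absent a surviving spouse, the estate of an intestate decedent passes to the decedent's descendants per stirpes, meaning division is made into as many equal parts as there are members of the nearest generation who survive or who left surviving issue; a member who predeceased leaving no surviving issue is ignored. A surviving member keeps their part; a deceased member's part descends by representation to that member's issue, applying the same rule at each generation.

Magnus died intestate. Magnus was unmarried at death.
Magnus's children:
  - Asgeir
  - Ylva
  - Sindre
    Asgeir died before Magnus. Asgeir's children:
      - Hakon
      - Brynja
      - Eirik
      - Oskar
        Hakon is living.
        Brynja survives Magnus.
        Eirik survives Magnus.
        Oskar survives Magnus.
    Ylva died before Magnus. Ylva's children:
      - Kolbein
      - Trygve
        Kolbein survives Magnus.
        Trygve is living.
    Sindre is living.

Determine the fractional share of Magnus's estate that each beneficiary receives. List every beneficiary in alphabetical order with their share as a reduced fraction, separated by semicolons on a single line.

There is no surviving spouse, so the entire estate passes to Magnus's descendants per stirpes.
The estate is divided into 3 equal shares of 1/3 among Asgeir, Ylva, Sindre.
Asgeir predeceased; the 1/3 allotted to Asgeir's branch passes to Asgeir's issue by representation.
The 1/3 is divided into 4 equal shares of 1/12 among Hakon, Brynja, Eirik, Oskar.
Hakon is living and takes 1/12.
Brynja is living and takes 1/12.
Eirik is living and takes 1/12.
Oskar is living and takes 1/12.
Ylva predeceased; the 1/3 allotted to Ylva's branch passes to Ylva's issue by representation.
The 1/3 is divided into 2 equal shares of 1/6 among Kolbein, Trygve.
Kolbein is living and takes 1/6.
Trygve is living and takes 1/6.
Sindre is living and takes 1/3.

Brynja 1/12; Eirik 1/12; Hakon 1/12; Kolbein 1/6; Oskar 1/12; Sindre 1/3; Trygve 1/6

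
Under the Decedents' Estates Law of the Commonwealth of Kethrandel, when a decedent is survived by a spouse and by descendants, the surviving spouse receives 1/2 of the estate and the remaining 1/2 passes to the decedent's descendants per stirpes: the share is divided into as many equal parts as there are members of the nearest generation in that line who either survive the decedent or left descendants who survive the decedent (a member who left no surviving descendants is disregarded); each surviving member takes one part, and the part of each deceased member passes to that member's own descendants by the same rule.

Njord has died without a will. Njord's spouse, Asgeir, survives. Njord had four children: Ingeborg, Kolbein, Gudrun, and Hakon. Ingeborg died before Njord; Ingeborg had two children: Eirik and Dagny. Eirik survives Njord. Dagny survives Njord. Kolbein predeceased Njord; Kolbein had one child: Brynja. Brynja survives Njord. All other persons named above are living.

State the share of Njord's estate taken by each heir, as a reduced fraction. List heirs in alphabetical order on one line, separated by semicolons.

Asgeir, as surviving spouse, takes 1/2.
The remaining 1/2 passes to Njord's descendants per stirpes.
The 1/2 is divided into 4 equal shares of 1/8 among Ingeborg, Kolbein, Gudrun, Hakon.
Ingeborg predeceased; the 1/8 allotted to Ingeborg's branch passes to Ingeborg's issue by representation.
The 1/8 is divided into 2 equal shares of 1/16 among Eirik, Dagny.
Eirik is living and takes 1/16.
Dagny is living and takes 1/16.
Kolbein predeceased; the 1/8 allotted to Kolbein's branch passes to Kolbein's issue by representation.
Brynja is the sole taker at this level and receives the full 1/8.
Gudrun is living and takes 1/8.
Hakon is living and takes 1/8.

Asgeir 1/2; Brynja 1/8; Dagny 1/16; Eirik 1/16; Gudrun 1/8; Hakon 1/8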